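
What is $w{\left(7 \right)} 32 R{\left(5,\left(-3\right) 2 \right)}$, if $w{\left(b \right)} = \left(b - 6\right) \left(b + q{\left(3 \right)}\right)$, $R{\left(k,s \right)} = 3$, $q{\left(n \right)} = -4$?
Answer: $288$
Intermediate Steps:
$w{\left(b \right)} = \left(-6 + b\right) \left(-4 + b\right)$ ($w{\left(b \right)} = \left(b - 6\right) \left(b - 4\right) = \left(-6 + b\right) \left(-4 + b\right)$)
$w{\left(7 \right)} 32 R{\left(5,\left(-3\right) 2 \right)} = \left(24 + 7^{2} - 70\right) 32 \cdot 3 = \left(24 + 49 - 70\right) 32 \cdot 3 = 3 \cdot 32 \cdot 3 = 96 \cdot 3 = 288$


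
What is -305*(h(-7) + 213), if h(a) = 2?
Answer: -65575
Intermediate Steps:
-305*(h(-7) + 213) = -305*(2 + 213) = -305*215 = -65575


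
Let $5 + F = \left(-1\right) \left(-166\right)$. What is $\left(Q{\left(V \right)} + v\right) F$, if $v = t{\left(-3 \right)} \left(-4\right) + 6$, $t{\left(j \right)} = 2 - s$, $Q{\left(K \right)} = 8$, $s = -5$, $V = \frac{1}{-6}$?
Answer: $-2254$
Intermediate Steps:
$V = - \frac{1}{6} \approx -0.16667$
$t{\left(j \right)} = 7$ ($t{\left(j \right)} = 2 - -5 = 2 + 5 = 7$)
$v = -22$ ($v = 7 \left(-4\right) + 6 = -28 + 6 = -22$)
$F = 161$ ($F = -5 - -166 = -5 + 166 = 161$)
$\left(Q{\left(V \right)} + v\right) F = \left(8 - 22\right) 161 = \left(-14\right) 161 = -2254$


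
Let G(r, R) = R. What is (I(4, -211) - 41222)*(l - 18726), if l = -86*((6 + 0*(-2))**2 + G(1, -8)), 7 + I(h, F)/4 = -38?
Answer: 874989868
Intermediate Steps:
I(h, F) = -180 (I(h, F) = -28 + 4*(-38) = -28 - 152 = -180)
l = -2408 (l = -86*((6 + 0*(-2))**2 - 8) = -86*((6 + 0)**2 - 8) = -86*(6**2 - 8) = -86*(36 - 8) = -86*28 = -2408)
(I(4, -211) - 41222)*(l - 18726) = (-180 - 41222)*(-2408 - 18726) = -41402*(-21134) = 874989868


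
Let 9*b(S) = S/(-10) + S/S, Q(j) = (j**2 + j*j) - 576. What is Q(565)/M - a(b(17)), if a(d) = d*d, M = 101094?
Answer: 860304299/136476900 ≈ 6.3037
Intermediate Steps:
Q(j) = -576 + 2*j**2 (Q(j) = (j**2 + j**2) - 576 = 2*j**2 - 576 = -576 + 2*j**2)
b(S) = 1/9 - S/90 (b(S) = (S/(-10) + S/S)/9 = (S*(-1/10) + 1)/9 = (-S/10 + 1)/9 = (1 - S/10)/9 = 1/9 - S/90)
a(d) = d**2
Q(565)/M - a(b(17)) = (-576 + 2*565**2)/101094 - (1/9 - 1/90*17)**2 = (-576 + 2*319225)*(1/101094) - (1/9 - 17/90)**2 = (-576 + 638450)*(1/101094) - (-7/90)**2 = 637874*(1/101094) - 1*49/8100 = 318937/50547 - 49/8100 = 860304299/136476900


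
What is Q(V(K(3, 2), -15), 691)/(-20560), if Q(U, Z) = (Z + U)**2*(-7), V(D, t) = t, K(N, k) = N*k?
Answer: 199927/1285 ≈ 155.59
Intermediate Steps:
Q(U, Z) = -7*(U + Z)**2 (Q(U, Z) = (U + Z)**2*(-7) = -7*(U + Z)**2)
Q(V(K(3, 2), -15), 691)/(-20560) = -7*(-15 + 691)**2/(-20560) = -7*676**2*(-1/20560) = -7*456976*(-1/20560) = -3198832*(-1/20560) = 199927/1285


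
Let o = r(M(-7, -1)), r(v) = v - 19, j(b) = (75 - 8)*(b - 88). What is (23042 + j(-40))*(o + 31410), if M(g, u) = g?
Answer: 454000944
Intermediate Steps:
j(b) = -5896 + 67*b (j(b) = 67*(-88 + b) = -5896 + 67*b)
r(v) = -19 + v
o = -26 (o = -19 - 7 = -26)
(23042 + j(-40))*(o + 31410) = (23042 + (-5896 + 67*(-40)))*(-26 + 31410) = (23042 + (-5896 - 2680))*31384 = (23042 - 8576)*31384 = 14466*31384 = 454000944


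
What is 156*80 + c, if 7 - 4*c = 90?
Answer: 49837/4 ≈ 12459.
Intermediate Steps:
c = -83/4 (c = 7/4 - 1/4*90 = 7/4 - 45/2 = -83/4 ≈ -20.750)
156*80 + c = 156*80 - 83/4 = 12480 - 83/4 = 49837/4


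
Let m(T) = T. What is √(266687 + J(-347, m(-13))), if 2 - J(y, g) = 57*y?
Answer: 2*√71617 ≈ 535.23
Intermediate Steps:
J(y, g) = 2 - 57*y
√(266687 + J(-347, m(-13))) = √(266687 + (2 - 57*(-347))) = √(266687 + (2 + 19779)) = √(266687 + 19781) = √286468 = 2*√71617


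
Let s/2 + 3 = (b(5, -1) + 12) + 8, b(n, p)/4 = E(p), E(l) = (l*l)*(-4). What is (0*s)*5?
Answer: 0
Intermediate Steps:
E(l) = -4*l² (E(l) = l²*(-4) = -4*l²)
b(n, p) = -16*p² (b(n, p) = 4*(-4*p²) = -16*p²)
s = 2 (s = -6 + 2*((-16*(-1)² + 12) + 8) = -6 + 2*((-16*1 + 12) + 8) = -6 + 2*((-16 + 12) + 8) = -6 + 2*(-4 + 8) = -6 + 2*4 = -6 + 8 = 2)
(0*s)*5 = (0*2)*5 = 0*5 = 0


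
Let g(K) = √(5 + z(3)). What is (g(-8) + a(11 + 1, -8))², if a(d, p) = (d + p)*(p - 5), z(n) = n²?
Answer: (-52 + √14)² ≈ 2328.9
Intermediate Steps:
a(d, p) = (-5 + p)*(d + p) (a(d, p) = (d + p)*(-5 + p) = (-5 + p)*(d + p))
g(K) = √14 (g(K) = √(5 + 3²) = √(5 + 9) = √14)
(g(-8) + a(11 + 1, -8))² = (√14 + ((-8)² - 5*(11 + 1) - 5*(-8) + (11 + 1)*(-8)))² = (√14 + (64 - 5*12 + 40 + 12*(-8)))² = (√14 + (64 - 60 + 40 - 96))² = (√14 - 52)² = (-52 + √14)²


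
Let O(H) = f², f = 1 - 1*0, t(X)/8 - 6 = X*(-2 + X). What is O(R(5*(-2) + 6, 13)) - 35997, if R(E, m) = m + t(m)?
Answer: -35996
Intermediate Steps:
t(X) = 48 + 8*X*(-2 + X) (t(X) = 48 + 8*(X*(-2 + X)) = 48 + 8*X*(-2 + X))
R(E, m) = 48 - 15*m + 8*m² (R(E, m) = m + (48 - 16*m + 8*m²) = 48 - 15*m + 8*m²)
f = 1 (f = 1 + 0 = 1)
O(H) = 1 (O(H) = 1² = 1)
O(R(5*(-2) + 6, 13)) - 35997 = 1 - 35997 = -35996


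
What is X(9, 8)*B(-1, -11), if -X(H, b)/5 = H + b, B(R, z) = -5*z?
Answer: -4675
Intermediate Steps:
X(H, b) = -5*H - 5*b (X(H, b) = -5*(H + b) = -5*H - 5*b)
X(9, 8)*B(-1, -11) = (-5*9 - 5*8)*(-5*(-11)) = (-45 - 40)*55 = -85*55 = -4675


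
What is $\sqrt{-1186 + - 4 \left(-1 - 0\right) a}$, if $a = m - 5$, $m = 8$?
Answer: $i \sqrt{1174} \approx 34.264 i$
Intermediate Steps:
$a = 3$ ($a = 8 - 5 = 3$)
$\sqrt{-1186 + - 4 \left(-1 - 0\right) a} = \sqrt{-1186 + - 4 \left(-1 - 0\right) 3} = \sqrt{-1186 + - 4 \left(-1 + 0\right) 3} = \sqrt{-1186 + \left(-4\right) \left(-1\right) 3} = \sqrt{-1186 + 4 \cdot 3} = \sqrt{-1186 + 12} = \sqrt{-1174} = i \sqrt{1174}$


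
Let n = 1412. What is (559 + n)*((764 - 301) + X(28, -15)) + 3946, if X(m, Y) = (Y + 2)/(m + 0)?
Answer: 25636909/28 ≈ 9.1560e+5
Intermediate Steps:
X(m, Y) = (2 + Y)/m
(559 + n)*((764 - 301) + X(28, -15)) + 3946 = (559 + 1412)*((764 - 301) + (2 - 15)/28) + 3946 = 1971*(463 + (1/28)*(-13)) + 3946 = 1971*(463 - 13/28) + 3946 = 1971*(12951/28) + 3946 = 25526421/28 + 3946 = 25636909/28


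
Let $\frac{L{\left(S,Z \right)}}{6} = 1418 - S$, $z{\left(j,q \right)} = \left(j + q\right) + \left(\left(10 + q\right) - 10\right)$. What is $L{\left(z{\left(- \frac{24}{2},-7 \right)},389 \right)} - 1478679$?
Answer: $-1470015$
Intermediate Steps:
$z{\left(j,q \right)} = j + 2 q$ ($z{\left(j,q \right)} = \left(j + q\right) + q = j + 2 q$)
$L{\left(S,Z \right)} = 8508 - 6 S$ ($L{\left(S,Z \right)} = 6 \left(1418 - S\right) = 8508 - 6 S$)
$L{\left(z{\left(- \frac{24}{2},-7 \right)},389 \right)} - 1478679 = \left(8508 - 6 \left(- \frac{24}{2} + 2 \left(-7\right)\right)\right) - 1478679 = \left(8508 - 6 \left(\left(-24\right) \frac{1}{2} - 14\right)\right) - 1478679 = \left(8508 - 6 \left(-12 - 14\right)\right) - 1478679 = \left(8508 - -156\right) - 1478679 = \left(8508 + 156\right) - 1478679 = 8664 - 1478679 = -1470015$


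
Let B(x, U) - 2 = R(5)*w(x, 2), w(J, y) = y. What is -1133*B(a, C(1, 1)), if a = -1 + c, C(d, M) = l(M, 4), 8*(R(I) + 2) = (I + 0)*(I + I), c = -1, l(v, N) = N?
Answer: -23793/2 ≈ -11897.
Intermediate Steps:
R(I) = -2 + I²/4 (R(I) = -2 + ((I + 0)*(I + I))/8 = -2 + (I*(2*I))/8 = -2 + (2*I²)/8 = -2 + I²/4)
C(d, M) = 4
a = -2 (a = -1 - 1 = -2)
B(x, U) = 21/2 (B(x, U) = 2 + (-2 + (¼)*5²)*2 = 2 + (-2 + (¼)*25)*2 = 2 + (-2 + 25/4)*2 = 2 + (17/4)*2 = 2 + 17/2 = 21/2)
-1133*B(a, C(1, 1)) = -1133*21/2 = -23793/2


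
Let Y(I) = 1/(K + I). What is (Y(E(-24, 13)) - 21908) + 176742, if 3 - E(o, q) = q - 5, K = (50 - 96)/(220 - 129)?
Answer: 77571743/501 ≈ 1.5483e+5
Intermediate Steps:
K = -46/91 ≈ -0.50549
E(o, q) = 8 - q (E(o, q) = 3 - (q - 5) = 3 - (-5 + q) = 3 + (5 - q) = 8 - q)
Y(I) = 1/(-46/91 + I)
(Y(E(-24, 13)) - 21908) + 176742 = (91/(-46 + 91*(8 - 1*13)) - 21908) + 176742 = (91/(-46 + 91*(8 - 13)) - 21908) + 176742 = (91/(-46 + 91*(-5)) - 21908) + 176742 = (91/(-46 - 455) - 21908) + 176742 = (91/(-501) - 21908) + 176742 = (91*(-1/501) - 21908) + 176742 = (-91/501 - 21908) + 176742 = -10975999/501 + 176742 = 77571743/501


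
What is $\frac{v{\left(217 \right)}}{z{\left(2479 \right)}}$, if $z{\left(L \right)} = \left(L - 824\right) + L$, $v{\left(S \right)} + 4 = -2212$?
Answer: $- \frac{1108}{2067} \approx -0.53604$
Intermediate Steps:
$v{\left(S \right)} = -2216$ ($v{\left(S \right)} = -4 - 2212 = -2216$)
$z{\left(L \right)} = -824 + 2 L$ ($z{\left(L \right)} = \left(-824 + L\right) + L = -824 + 2 L$)
$\frac{v{\left(217 \right)}}{z{\left(2479 \right)}} = - \frac{2216}{-824 + 2 \cdot 2479} = - \frac{2216}{-824 + 4958} = - \frac{2216}{4134} = \left(-2216\right) \frac{1}{4134} = - \frac{1108}{2067}$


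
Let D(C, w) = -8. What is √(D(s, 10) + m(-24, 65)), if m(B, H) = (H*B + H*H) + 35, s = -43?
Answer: 2*√673 ≈ 51.884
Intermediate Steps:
m(B, H) = 35 + H² + B*H (m(B, H) = (B*H + H²) + 35 = (H² + B*H) + 35 = 35 + H² + B*H)
√(D(s, 10) + m(-24, 65)) = √(-8 + (35 + 65² - 24*65)) = √(-8 + (35 + 4225 - 1560)) = √(-8 + 2700) = √2692 = 2*√673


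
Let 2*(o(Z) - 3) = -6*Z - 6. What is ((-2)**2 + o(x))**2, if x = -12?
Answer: 1600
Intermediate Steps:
o(Z) = -3*Z (o(Z) = 3 + (-6*Z - 6)/2 = 3 + (-6 - 6*Z)/2 = 3 + (-3 - 3*Z) = -3*Z)
((-2)**2 + o(x))**2 = ((-2)**2 - 3*(-12))**2 = (4 + 36)**2 = 40**2 = 1600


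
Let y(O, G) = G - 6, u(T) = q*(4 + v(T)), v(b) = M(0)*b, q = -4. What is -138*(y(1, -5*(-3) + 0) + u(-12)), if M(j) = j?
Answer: 966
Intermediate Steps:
v(b) = 0 (v(b) = 0*b = 0)
u(T) = -16 (u(T) = -4*(4 + 0) = -4*4 = -16)
y(O, G) = -6 + G
-138*(y(1, -5*(-3) + 0) + u(-12)) = -138*((-6 + (-5*(-3) + 0)) - 16) = -138*((-6 + (15 + 0)) - 16) = -138*((-6 + 15) - 16) = -138*(9 - 16) = -138*(-7) = 966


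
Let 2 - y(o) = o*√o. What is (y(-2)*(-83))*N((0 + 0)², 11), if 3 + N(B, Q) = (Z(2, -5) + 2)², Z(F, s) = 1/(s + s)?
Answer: -5063/50 - 5063*I*√2/50 ≈ -101.26 - 143.2*I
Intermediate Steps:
y(o) = 2 - o^(3/2) (y(o) = 2 - o*√o = 2 - o^(3/2))
Z(F, s) = 1/(2*s)
N(B, Q) = 61/100 (N(B, Q) = -3 + ((½)/(-5) + 2)² = -3 + ((½)*(-⅕) + 2)² = -3 + (-⅒ + 2)² = -3 + (19/10)² = -3 + 361/100 = 61/100)
(y(-2)*(-83))*N((0 + 0)², 11) = ((2 - (-2)^(3/2))*(-83))*(61/100) = ((2 - (-2)*I*√2)*(-83))*(61/100) = ((2 + 2*I*√2)*(-83))*(61/100) = (-166 - 166*I*√2)*(61/100) = -5063/50 - 5063*I*√2/50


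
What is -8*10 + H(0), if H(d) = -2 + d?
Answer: -82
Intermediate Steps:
-8*10 + H(0) = -8*10 + (-2 + 0) = -80 - 2 = -82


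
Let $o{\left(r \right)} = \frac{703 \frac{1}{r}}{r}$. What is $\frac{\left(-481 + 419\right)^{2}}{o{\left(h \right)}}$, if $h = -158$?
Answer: $\frac{95961616}{703} \approx 1.365 \cdot 10^{5}$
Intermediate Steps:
$o{\left(r \right)} = \frac{703}{r^{2}}$
$\frac{\left(-481 + 419\right)^{2}}{o{\left(h \right)}} = \frac{\left(-481 + 419\right)^{2}}{703 \cdot \frac{1}{24964}} = \frac{\left(-62\right)^{2}}{703 \cdot \frac{1}{24964}} = \frac{3844}{\frac{703}{24964}} = 3844 \cdot \frac{24964}{703} = \frac{95961616}{703}$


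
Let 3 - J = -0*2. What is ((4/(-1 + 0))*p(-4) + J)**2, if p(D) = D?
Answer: 361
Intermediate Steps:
J = 3 (J = 3 - (-6)*0*2 = 3 - (-6)*0 = 3 - 1*0 = 3 + 0 = 3)
((4/(-1 + 0))*p(-4) + J)**2 = ((4/(-1 + 0))*(-4) + 3)**2 = ((4/(-1))*(-4) + 3)**2 = ((4*(-1))*(-4) + 3)**2 = (-4*(-4) + 3)**2 = (16 + 3)**2 = 19**2 = 361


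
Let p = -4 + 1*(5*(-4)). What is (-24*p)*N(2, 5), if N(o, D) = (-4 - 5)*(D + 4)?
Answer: -46656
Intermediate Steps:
N(o, D) = -36 - 9*D (N(o, D) = -9*(4 + D) = -36 - 9*D)
p = -24 (p = -4 + 1*(-20) = -4 - 20 = -24)
(-24*p)*N(2, 5) = (-24*(-24))*(-36 - 9*5) = 576*(-36 - 45) = 576*(-81) = -46656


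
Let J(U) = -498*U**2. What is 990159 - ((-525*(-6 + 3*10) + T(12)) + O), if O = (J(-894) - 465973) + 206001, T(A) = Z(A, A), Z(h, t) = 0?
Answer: 399282259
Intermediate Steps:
T(A) = 0
O = -398279500 (O = (-498*(-894)**2 - 465973) + 206001 = (-498*799236 - 465973) + 206001 = (-398019528 - 465973) + 206001 = -398485501 + 206001 = -398279500)
990159 - ((-525*(-6 + 3*10) + T(12)) + O) = 990159 - ((-525*(-6 + 3*10) + 0) - 398279500) = 990159 - ((-525*(-6 + 30) + 0) - 398279500) = 990159 - ((-525*24 + 0) - 398279500) = 990159 - ((-12600 + 0) - 398279500) = 990159 - (-12600 - 398279500) = 990159 - 1*(-398292100) = 990159 + 398292100 = 399282259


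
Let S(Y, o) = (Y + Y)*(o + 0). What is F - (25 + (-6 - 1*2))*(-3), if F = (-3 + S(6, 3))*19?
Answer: 678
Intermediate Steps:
S(Y, o) = 2*Y*o (S(Y, o) = (2*Y)*o = 2*Y*o)
F = 627 (F = (-3 + 2*6*3)*19 = (-3 + 36)*19 = 33*19 = 627)
F - (25 + (-6 - 1*2))*(-3) = 627 - (25 + (-6 - 1*2))*(-3) = 627 - (25 + (-6 - 2))*(-3) = 627 - (25 - 8)*(-3) = 627 - 17*(-3) = 627 - 1*(-51) = 627 + 51 = 678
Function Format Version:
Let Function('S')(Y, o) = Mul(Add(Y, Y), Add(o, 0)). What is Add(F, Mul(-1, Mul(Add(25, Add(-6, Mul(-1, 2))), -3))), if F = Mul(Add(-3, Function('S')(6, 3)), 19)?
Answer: 678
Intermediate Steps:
Function('S')(Y, o) = Mul(2, Y, o) (Function('S')(Y, o) = Mul(Mul(2, Y), o) = Mul(2, Y, o))
F = 627 (F = Mul(Add(-3, Mul(2, 6, 3)), 19) = Mul(Add(-3, 36), 19) = Mul(33, 19) = 627)
Add(F, Mul(-1, Mul(Add(25, Add(-6, Mul(-1, 2))), -3))) = Add(627, Mul(-1, Mul(Add(25, Add(-6, Mul(-1, 2))), -3))) = Add(627, Mul(-1, Mul(Add(25, Add(-6, -2)), -3))) = Add(627, Mul(-1, Mul(Add(25, -8), -3))) = Add(627, Mul(-1, Mul(17, -3))) = Add(627, Mul(-1, -51)) = Add(627, 51) = 678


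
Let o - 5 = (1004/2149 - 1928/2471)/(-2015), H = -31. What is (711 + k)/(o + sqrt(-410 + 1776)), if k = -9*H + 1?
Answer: -68508236986734580455/18540178571840954101 + 13701221664192988975*sqrt(1366)/18540178571840954101 ≈ 23.618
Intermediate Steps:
o = 587930943/117582535 (o = 5 + (1004/2149 - 1928/2471)/(-2015) = 5 + (1004*(1/2149) - 1928*1/2471)*(-1/2015) = 5 + (1004/2149 - 1928/2471)*(-1/2015) = 5 - 237484/758597*(-1/2015) = 5 + 18268/117582535 = 587930943/117582535 ≈ 5.0002)
k = 280 (k = -9*(-31) + 1 = 279 + 1 = 280)
(711 + k)/(o + sqrt(-410 + 1776)) = (711 + 280)/(587930943/117582535 + sqrt(-410 + 1776)) = 991/(587930943/117582535 + sqrt(1366))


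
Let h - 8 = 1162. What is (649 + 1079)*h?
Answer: 2021760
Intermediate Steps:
h = 1170 (h = 8 + 1162 = 1170)
(649 + 1079)*h = (649 + 1079)*1170 = 1728*1170 = 2021760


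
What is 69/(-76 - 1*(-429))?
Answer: 69/353 ≈ 0.19547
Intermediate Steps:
69/(-76 - 1*(-429)) = 69/(-76 + 429) = 69/353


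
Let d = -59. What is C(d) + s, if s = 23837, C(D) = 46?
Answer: 23883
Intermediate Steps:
C(d) + s = 46 + 23837 = 23883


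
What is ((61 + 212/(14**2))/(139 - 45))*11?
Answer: 16731/2303 ≈ 7.2649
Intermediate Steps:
((61 + 212/(14**2))/(139 - 45))*11 = ((61 + 212/196)/94)*11 = ((61 + 212*(1/196))*(1/94))*11 = ((61 + 53/49)*(1/94))*11 = ((3042/49)*(1/94))*11 = (1521/2303)*11 = 16731/2303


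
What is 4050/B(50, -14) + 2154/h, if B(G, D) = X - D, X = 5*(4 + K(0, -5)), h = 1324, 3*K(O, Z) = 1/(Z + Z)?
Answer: 16305231/134386 ≈ 121.33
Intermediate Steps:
K(O, Z) = 1/(6*Z) (K(O, Z) = 1/(3*(Z + Z)) = 1/(3*((2*Z))) = (1/(2*Z))/3 = 1/(6*Z))
X = 119/6 (X = 5*(4 + (⅙)/(-5)) = 5*(4 + (⅙)*(-⅕)) = 5*(4 - 1/30) = 5*(119/30) = 119/6 ≈ 19.833)
B(G, D) = 119/6 - D
4050/B(50, -14) + 2154/h = 4050/(119/6 - 1*(-14)) + 2154/1324 = 4050/(119/6 + 14) + 2154*(1/1324) = 4050/(203/6) + 1077/662 = 4050*(6/203) + 1077/662 = 24300/203 + 1077/662 = 16305231/134386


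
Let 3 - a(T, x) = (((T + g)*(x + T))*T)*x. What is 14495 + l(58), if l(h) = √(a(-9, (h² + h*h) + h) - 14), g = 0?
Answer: 14495 + I*√3725086493 ≈ 14495.0 + 61034.0*I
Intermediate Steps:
a(T, x) = 3 - x*T²*(T + x) (a(T, x) = 3 - ((T + 0)*(x + T))*T*x = 3 - (T*(T + x))*T*x = 3 - T²*(T + x)*x = 3 - x*T²*(T + x))
l(h) = √(-11 - 81*(h + 2*h²)² + 729*h + 1458*h²) (l(h) = √((3 - 1*((h² + h*h) + h)*(-9)³ - 1*(-9)²*((h² + h*h) + h)²) - 14) = √((3 - 1*((h² + h²) + h)*(-729) - 1*81*((h² + h²) + h)²) - 14) = √((3 - 1*(2*h² + h)*(-729) - 1*81*(2*h² + h)²) - 14) = √((3 - 1*(h + 2*h²)*(-729) - 1*81*(h + 2*h²)²) - 14) = √((3 + (729*h + 1458*h²) - 81*(h + 2*h²)²) - 14) = √((3 - 81*(h + 2*h²)² + 729*h + 1458*h²) - 14) = √(-11 - 81*(h + 2*h²)² + 729*h + 1458*h²))
14495 + l(58) = 14495 + √(-11 - 324*58³ - 324*58⁴ + 729*58 + 1377*58²) = 14495 + √(-11 - 324*195112 - 324*11316496 + 42282 + 1377*3364) = 14495 + √(-11 - 63216288 - 3666544704 + 42282 + 4632228) = 14495 + √(-3725086493) = 14495 + I*√3725086493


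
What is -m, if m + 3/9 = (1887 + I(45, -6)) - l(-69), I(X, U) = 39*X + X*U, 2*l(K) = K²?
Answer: -5947/6 ≈ -991.17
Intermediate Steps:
l(K) = K²/2
I(X, U) = 39*X + U*X
m = 5947/6 (m = -⅓ + ((1887 + 45*(39 - 6)) - (-69)²/2) = -⅓ + ((1887 + 45*33) - 4761/2) = -⅓ + ((1887 + 1485) - 1*4761/2) = -⅓ + (3372 - 4761/2) = -⅓ + 1983/2 = 5947/6 ≈ 991.17)
-m = -1*5947/6 = -5947/6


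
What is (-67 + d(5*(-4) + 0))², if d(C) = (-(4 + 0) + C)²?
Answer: 259081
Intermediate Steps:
d(C) = (-4 + C)² (d(C) = (-1*4 + C)² = (-4 + C)²)
(-67 + d(5*(-4) + 0))² = (-67 + (-4 + (5*(-4) + 0))²)² = (-67 + (-4 + (-20 + 0))²)² = (-67 + (-4 - 20)²)² = (-67 + (-24)²)² = (-67 + 576)² = 509² = 259081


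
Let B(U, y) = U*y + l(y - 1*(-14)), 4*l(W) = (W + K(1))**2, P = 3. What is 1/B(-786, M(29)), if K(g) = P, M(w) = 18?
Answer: -4/55367 ≈ -7.2245e-5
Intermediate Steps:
K(g) = 3
l(W) = (3 + W)**2/4 (l(W) = (W + 3)**2/4 = (3 + W)**2/4)
B(U, y) = (17 + y)**2/4 + U*y (B(U, y) = U*y + (3 + (y - 1*(-14)))**2/4 = U*y + (3 + (y + 14))**2/4 = U*y + (3 + (14 + y))**2/4 = U*y + (17 + y)**2/4 = (17 + y)**2/4 + U*y)
1/B(-786, M(29)) = 1/((17 + 18)**2/4 - 786*18) = 1/((1/4)*35**2 - 14148) = 1/((1/4)*1225 - 14148) = 1/(1225/4 - 14148) = 1/(-55367/4) = -4/55367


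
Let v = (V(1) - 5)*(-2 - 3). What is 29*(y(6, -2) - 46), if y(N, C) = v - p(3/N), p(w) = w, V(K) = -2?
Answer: -667/2 ≈ -333.50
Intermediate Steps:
v = 35 (v = (-2 - 5)*(-2 - 3) = -7*(-5) = 35)
y(N, C) = 35 - 3/N
29*(y(6, -2) - 46) = 29*((35 - 3/6) - 46) = 29*((35 - 3*⅙) - 46) = 29*((35 - ½) - 46) = 29*(69/2 - 46) = 29*(-23/2) = -667/2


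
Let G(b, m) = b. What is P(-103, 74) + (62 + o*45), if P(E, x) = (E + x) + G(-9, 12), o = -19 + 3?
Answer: -696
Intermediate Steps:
o = -16
P(E, x) = -9 + E + x (P(E, x) = (E + x) - 9 = -9 + E + x)
P(-103, 74) + (62 + o*45) = (-9 - 103 + 74) + (62 - 16*45) = -38 + (62 - 720) = -38 - 658 = -696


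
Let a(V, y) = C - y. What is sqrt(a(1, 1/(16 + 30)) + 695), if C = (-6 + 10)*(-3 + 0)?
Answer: sqrt(1445182)/46 ≈ 26.134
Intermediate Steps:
C = -12 (C = 4*(-3) = -12)
a(V, y) = -12 - y
sqrt(a(1, 1/(16 + 30)) + 695) = sqrt((-12 - 1/(16 + 30)) + 695) = sqrt((-12 - 1/46) + 695) = sqrt(-553/46 + 695) = sqrt(31417/46) = sqrt(1445182)/46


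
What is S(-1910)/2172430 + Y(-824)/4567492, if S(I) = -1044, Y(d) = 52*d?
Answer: -719505458/72959975335 ≈ -0.0098616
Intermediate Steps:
S(-1910)/2172430 + Y(-824)/4567492 = -1044/2172430 + (52*(-824))/4567492 = -1044*1/2172430 - 42848*1/4567492 = -522/1086215 - 10712/1141873 = -719505458/72959975335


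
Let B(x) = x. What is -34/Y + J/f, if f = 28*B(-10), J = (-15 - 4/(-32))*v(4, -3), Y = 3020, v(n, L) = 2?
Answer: 459/4832 ≈ 0.094992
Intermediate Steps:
J = -119/4 (J = (-15 - 4/(-32))*2 = (-15 - 4*(-1/32))*2 = (-15 + ⅛)*2 = -119/8*2 = -119/4 ≈ -29.750)
f = -280 (f = 28*(-10) = -280)
-34/Y + J/f = -34/3020 - 119/4/(-280) = -34*1/3020 - 119/4*(-1/280) = -17/1510 + 17/160 = 459/4832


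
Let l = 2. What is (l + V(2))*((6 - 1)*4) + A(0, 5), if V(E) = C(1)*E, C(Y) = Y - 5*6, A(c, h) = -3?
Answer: -1123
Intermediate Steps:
C(Y) = -30 + Y (C(Y) = Y - 30 = -30 + Y)
V(E) = -29*E (V(E) = (-30 + 1)*E = -29*E)
(l + V(2))*((6 - 1)*4) + A(0, 5) = (2 - 29*2)*((6 - 1)*4) - 3 = (2 - 58)*(5*4) - 3 = -56*20 - 3 = -1120 - 3 = -1123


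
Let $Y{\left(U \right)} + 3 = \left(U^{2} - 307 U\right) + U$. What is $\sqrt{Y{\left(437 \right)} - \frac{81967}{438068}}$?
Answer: $\frac{5 \sqrt{109852922041685}}{219034} \approx 239.26$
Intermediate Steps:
$Y{\left(U \right)} = -3 + U^{2} - 306 U$ ($Y{\left(U \right)} = -3 + \left(\left(U^{2} - 307 U\right) + U\right) = -3 + \left(U^{2} - 306 U\right) = -3 + U^{2} - 306 U$)
$\sqrt{Y{\left(437 \right)} - \frac{81967}{438068}} = \sqrt{\left(-3 + 437^{2} - 133722\right) - \frac{81967}{438068}} = \sqrt{\left(-3 + 190969 - 133722\right) - \frac{81967}{438068}} = \sqrt{57244 - \frac{81967}{438068}} = \sqrt{\frac{25076682625}{438068}} = \frac{5 \sqrt{109852922041685}}{219034}$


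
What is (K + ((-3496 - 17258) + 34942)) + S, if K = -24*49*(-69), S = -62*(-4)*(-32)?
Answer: 87396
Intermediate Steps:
S = -7936 (S = 248*(-32) = -7936)
K = 81144 (K = -1176*(-69) = 81144)
(K + ((-3496 - 17258) + 34942)) + S = (81144 + ((-3496 - 17258) + 34942)) - 7936 = (81144 + (-20754 + 34942)) - 7936 = (81144 + 14188) - 7936 = 95332 - 7936 = 87396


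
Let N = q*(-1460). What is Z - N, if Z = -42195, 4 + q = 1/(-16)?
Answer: -192505/4 ≈ -48126.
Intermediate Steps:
q = -65/16 (q = -4 + 1/(-16) = -4 - 1/16 = -65/16 ≈ -4.0625)
N = 23725/4 (N = -65/16*(-1460) = 23725/4 ≈ 5931.3)
Z - N = -42195 - 1*23725/4 = -42195 - 23725/4 = -192505/4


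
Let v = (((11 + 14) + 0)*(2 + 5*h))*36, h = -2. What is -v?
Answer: 7200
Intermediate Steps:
v = -7200 (v = (((11 + 14) + 0)*(2 + 5*(-2)))*36 = ((25 + 0)*(2 - 10))*36 = (25*(-8))*36 = -200*36 = -7200)
-v = -1*(-7200) = 7200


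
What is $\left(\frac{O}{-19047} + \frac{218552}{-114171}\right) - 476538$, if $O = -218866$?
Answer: $- \frac{115140652790196}{241623893} \approx -4.7653 \cdot 10^{5}$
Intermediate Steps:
$\left(\frac{O}{-19047} + \frac{218552}{-114171}\right) - 476538 = \left(- \frac{218866}{-19047} + \frac{218552}{-114171}\right) - 476538 = \left(\left(-218866\right) \left(- \frac{1}{19047}\right) + 218552 \left(- \frac{1}{114171}\right)\right) - 476538 = \left(\frac{218866}{19047} - \frac{218552}{114171}\right) - 476538 = \frac{2313932238}{241623893} - 476538 = - \frac{115140652790196}{241623893}$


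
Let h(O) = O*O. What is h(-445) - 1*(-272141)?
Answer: 470166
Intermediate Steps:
h(O) = O²
h(-445) - 1*(-272141) = (-445)² - 1*(-272141) = 198025 + 272141 = 470166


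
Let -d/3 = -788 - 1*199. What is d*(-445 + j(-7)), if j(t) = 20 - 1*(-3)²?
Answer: -1285074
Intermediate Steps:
d = 2961 (d = -3*(-788 - 1*199) = -3*(-788 - 199) = -3*(-987) = 2961)
j(t) = 11 (j(t) = 20 - 1*9 = 20 - 9 = 11)
d*(-445 + j(-7)) = 2961*(-445 + 11) = 2961*(-434) = -1285074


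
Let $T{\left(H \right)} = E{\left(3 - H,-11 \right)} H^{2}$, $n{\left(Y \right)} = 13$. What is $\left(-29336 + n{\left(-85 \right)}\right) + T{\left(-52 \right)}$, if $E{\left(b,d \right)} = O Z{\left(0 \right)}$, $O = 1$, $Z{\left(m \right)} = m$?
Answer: $-29323$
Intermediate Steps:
$E{\left(b,d \right)} = 0$ ($E{\left(b,d \right)} = 1 \cdot 0 = 0$)
$T{\left(H \right)} = 0$ ($T{\left(H \right)} = 0 H^{2} = 0$)
$\left(-29336 + n{\left(-85 \right)}\right) + T{\left(-52 \right)} = \left(-29336 + 13\right) + 0 = -29323 + 0 = -29323$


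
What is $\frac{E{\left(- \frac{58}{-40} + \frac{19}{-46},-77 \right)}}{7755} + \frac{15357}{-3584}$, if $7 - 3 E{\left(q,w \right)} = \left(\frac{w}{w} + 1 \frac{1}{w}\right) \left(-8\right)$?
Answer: $- \frac{3929499391}{917199360} \approx -4.2842$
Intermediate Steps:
$E{\left(q,w \right)} = 5 + \frac{8}{3 w}$ ($E{\left(q,w \right)} = \frac{7}{3} - \frac{\left(\frac{w}{w} + 1 \frac{1}{w}\right) \left(-8\right)}{3} = \frac{7}{3} - \frac{\left(1 + \frac{1}{w}\right) \left(-8\right)}{3} = \frac{7}{3} - \frac{-8 - \frac{8}{w}}{3} = \frac{7}{3} + \left(\frac{8}{3} + \frac{8}{3 w}\right) = 5 + \frac{8}{3 w}$)
$\frac{E{\left(- \frac{58}{-40} + \frac{19}{-46},-77 \right)}}{7755} + \frac{15357}{-3584} = \frac{5 + \frac{8}{3 \left(-77\right)}}{7755} + \frac{15357}{-3584} = \left(5 + \frac{8}{3} \left(- \frac{1}{77}\right)\right) \frac{1}{7755} + 15357 \left(- \frac{1}{3584}\right) = \left(5 - \frac{8}{231}\right) \frac{1}{7755} - \frac{15357}{3584} = \frac{1147}{231} \cdot \frac{1}{7755} - \frac{15357}{3584} = \frac{1147}{1791405} - \frac{15357}{3584} = - \frac{3929499391}{917199360}$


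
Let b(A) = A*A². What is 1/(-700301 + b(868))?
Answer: 1/653271731 ≈ 1.5308e-9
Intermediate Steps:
b(A) = A³
1/(-700301 + b(868)) = 1/(-700301 + 868³) = 1/(-700301 + 653972032) = 1/653271731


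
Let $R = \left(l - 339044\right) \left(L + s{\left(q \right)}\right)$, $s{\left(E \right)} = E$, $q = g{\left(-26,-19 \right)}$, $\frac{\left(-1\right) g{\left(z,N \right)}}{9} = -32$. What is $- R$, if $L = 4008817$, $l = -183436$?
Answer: $2094677180400$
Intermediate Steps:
$g{\left(z,N \right)} = 288$ ($g{\left(z,N \right)} = \left(-9\right) \left(-32\right) = 288$)
$q = 288$
$R = -2094677180400$ ($R = \left(-183436 - 339044\right) \left(4008817 + 288\right) = \left(-522480\right) 4009105 = -2094677180400$)
$- R = \left(-1\right) \left(-2094677180400\right) = 2094677180400$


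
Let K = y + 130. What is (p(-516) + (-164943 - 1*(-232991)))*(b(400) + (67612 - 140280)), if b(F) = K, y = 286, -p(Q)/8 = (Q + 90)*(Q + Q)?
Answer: 249197726016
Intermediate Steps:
p(Q) = -16*Q*(90 + Q) (p(Q) = -8*(Q + 90)*(Q + Q) = -8*(90 + Q)*2*Q = -16*Q*(90 + Q))
K = 416 (K = 286 + 130 = 416)
b(F) = 416
(p(-516) + (-164943 - 1*(-232991)))*(b(400) + (67612 - 140280)) = (-16*(-516)*(90 - 516) + (-164943 - 1*(-232991)))*(416 + (67612 - 140280)) = (-16*(-516)*(-426) + (-164943 + 232991))*(416 - 72668) = (-3517056 + 68048)*(-72252) = -3449008*(-72252) = 249197726016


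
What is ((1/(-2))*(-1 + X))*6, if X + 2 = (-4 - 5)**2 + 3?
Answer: -243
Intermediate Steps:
X = 82 (X = -2 + ((-4 - 5)**2 + 3) = -2 + ((-9)**2 + 3) = -2 + (81 + 3) = -2 + 84 = 82)
((1/(-2))*(-1 + X))*6 = ((1/(-2))*(-1 + 82))*6 = ((1*(-1/2))*81)*6 = -1/2*81*6 = -81/2*6 = -243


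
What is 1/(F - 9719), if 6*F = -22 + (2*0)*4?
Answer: -3/29168 ≈ -0.00010285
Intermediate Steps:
F = -11/3 (F = (-22 + (2*0)*4)/6 = (-22 + 0*4)/6 = (-22 + 0)/6 = (⅙)*(-22) = -11/3 ≈ -3.6667)
1/(F - 9719) = 1/(-11/3 - 9719) = 1/(-29168/3) = -3/29168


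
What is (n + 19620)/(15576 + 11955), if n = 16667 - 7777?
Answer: 28510/27531 ≈ 1.0356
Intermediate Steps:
n = 8890
(n + 19620)/(15576 + 11955) = (8890 + 19620)/(15576 + 11955) = 28510/27531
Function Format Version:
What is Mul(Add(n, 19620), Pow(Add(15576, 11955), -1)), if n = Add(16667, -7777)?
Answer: Rational(28510, 27531) ≈ 1.0356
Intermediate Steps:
n = 8890
Mul(Add(n, 19620), Pow(Add(15576, 11955), -1)) = Mul(Add(8890, 19620), Pow(Add(15576, 11955), -1)) = Mul(28510, Pow(27531, -1)) = Mul(28510, Rational(1, 27531)) = Rational(28510, 27531)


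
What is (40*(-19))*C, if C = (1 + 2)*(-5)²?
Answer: -57000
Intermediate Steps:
C = 75 (C = 3*25 = 75)
(40*(-19))*C = (40*(-19))*75 = -760*75 = -57000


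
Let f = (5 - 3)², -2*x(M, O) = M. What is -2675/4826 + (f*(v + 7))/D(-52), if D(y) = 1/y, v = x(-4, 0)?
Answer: -9036947/4826 ≈ -1872.6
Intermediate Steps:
x(M, O) = -M/2
v = 2 (v = -½*(-4) = 2)
f = 4 (f = 2² = 4)
-2675/4826 + (f*(v + 7))/D(-52) = -2675/4826 + (4*(2 + 7))/(1/(-52)) = -2675*1/4826 + (4*9)/(-1/52) = -2675/4826 + 36*(-52) = -2675/4826 - 1872 = -9036947/4826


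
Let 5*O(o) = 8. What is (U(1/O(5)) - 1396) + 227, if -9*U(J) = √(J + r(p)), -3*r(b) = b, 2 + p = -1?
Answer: -1169 - √26/36 ≈ -1169.1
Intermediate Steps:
p = -3 (p = -2 - 1 = -3)
O(o) = 8/5 (O(o) = (⅕)*8 = 8/5)
r(b) = -b/3
U(J) = -√(1 + J)/9 (U(J) = -√(J - ⅓*(-3))/9 = -√(J + 1)/9 = -√(1 + J)/9)
(U(1/O(5)) - 1396) + 227 = (-√(1 + 1/(8/5))/9 - 1396) + 227 = (-√(1 + 5/8)/9 - 1396) + 227 = (-√26/36 - 1396) + 227 = (-1396 - √26/36) + 227 = -1169 - √26/36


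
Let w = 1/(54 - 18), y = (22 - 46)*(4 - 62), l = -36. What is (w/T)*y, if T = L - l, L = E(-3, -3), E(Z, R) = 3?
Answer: 116/117 ≈ 0.99145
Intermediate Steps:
L = 3
y = 1392 (y = -24*(-58) = 1392)
w = 1/36 ≈ 0.027778
T = 39 (T = 3 - 1*(-36) = 3 + 36 = 39)
(w/T)*y = ((1/36)/39)*1392 = ((1/36)*(1/39))*1392 = (1/1404)*1392 = 116/117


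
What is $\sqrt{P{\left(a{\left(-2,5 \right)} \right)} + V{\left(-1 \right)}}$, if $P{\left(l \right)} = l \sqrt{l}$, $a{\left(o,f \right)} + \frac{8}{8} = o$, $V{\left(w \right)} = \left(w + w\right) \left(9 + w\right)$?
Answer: $\sqrt{-16 - 3 i \sqrt{3}} \approx 0.64133 - 4.0511 i$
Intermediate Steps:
$V{\left(w \right)} = 2 w \left(9 + w\right)$
$a{\left(o,f \right)} = -1 + o$
$P{\left(l \right)} = l^{\frac{3}{2}}$
$\sqrt{P{\left(a{\left(-2,5 \right)} \right)} + V{\left(-1 \right)}} = \sqrt{\left(-1 - 2\right)^{\frac{3}{2}} + 2 \left(-1\right) \left(9 - 1\right)} = \sqrt{\left(-3\right)^{\frac{3}{2}} + 2 \left(-1\right) 8} = \sqrt{- 3 i \sqrt{3} - 16} = \sqrt{-16 - 3 i \sqrt{3}}$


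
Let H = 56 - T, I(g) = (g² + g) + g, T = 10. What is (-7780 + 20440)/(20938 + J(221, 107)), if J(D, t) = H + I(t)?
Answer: 12660/32647 ≈ 0.38778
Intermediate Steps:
I(g) = g² + 2*g (I(g) = (g + g²) + g = g² + 2*g)
H = 46 (H = 56 - 1*10 = 56 - 10 = 46)
J(D, t) = 46 + t*(2 + t)
(-7780 + 20440)/(20938 + J(221, 107)) = (-7780 + 20440)/(20938 + (46 + 107*(2 + 107))) = 12660/(20938 + (46 + 107*109)) = 12660/(20938 + (46 + 11663)) = 12660/(20938 + 11709) = 12660/32647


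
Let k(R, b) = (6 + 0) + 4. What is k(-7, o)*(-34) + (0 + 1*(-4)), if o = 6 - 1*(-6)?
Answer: -344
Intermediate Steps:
o = 12 (o = 6 + 6 = 12)
k(R, b) = 10 (k(R, b) = 6 + 4 = 10)
k(-7, o)*(-34) + (0 + 1*(-4)) = 10*(-34) + (0 + 1*(-4)) = -340 + (0 - 4) = -340 - 4 = -344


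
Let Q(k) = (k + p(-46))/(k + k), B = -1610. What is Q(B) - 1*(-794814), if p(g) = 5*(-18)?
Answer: 127965139/161 ≈ 7.9481e+5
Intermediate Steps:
p(g) = -90
Q(k) = (-90 + k)/(2*k) (Q(k) = (k - 90)/(k + k) = (-90 + k)/((2*k)) = (-90 + k)*(1/(2*k)) = (-90 + k)/(2*k))
Q(B) - 1*(-794814) = (1/2)*(-90 - 1610)/(-1610) - 1*(-794814) = (1/2)*(-1/1610)*(-1700) + 794814 = 85/161 + 794814 = 127965139/161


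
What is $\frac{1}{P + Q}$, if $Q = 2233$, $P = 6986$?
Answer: $\frac{1}{9219} \approx 0.00010847$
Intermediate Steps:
$\frac{1}{P + Q} = \frac{1}{6986 + 2233} = \frac{1}{9219}$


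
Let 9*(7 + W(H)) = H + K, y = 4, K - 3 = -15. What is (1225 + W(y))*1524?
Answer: 5564632/3 ≈ 1.8549e+6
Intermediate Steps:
K = -12 (K = 3 - 15 = -12)
W(H) = -25/3 + H/9 (W(H) = -7 + (H - 12)/9 = -7 + (-12 + H)/9 = -7 + (-4/3 + H/9) = -25/3 + H/9)
(1225 + W(y))*1524 = (1225 + (-25/3 + (1/9)*4))*1524 = (1225 + (-25/3 + 4/9))*1524 = (1225 - 71/9)*1524 = (10954/9)*1524 = 5564632/3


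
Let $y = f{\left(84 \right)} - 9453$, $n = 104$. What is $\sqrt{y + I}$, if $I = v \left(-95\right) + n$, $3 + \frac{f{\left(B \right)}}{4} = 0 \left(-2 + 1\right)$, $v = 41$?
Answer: $2 i \sqrt{3314} \approx 115.13 i$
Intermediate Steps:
$f{\left(B \right)} = -12$ ($f{\left(B \right)} = -12 + 4 \cdot 0 \left(-2 + 1\right) = -12 + 4 \cdot 0 \left(-1\right) = -12 + 4 \cdot 0 = -12 + 0 = -12$)
$y = -9465$ ($y = -12 - 9453 = -9465$)
$I = -3791$ ($I = 41 \left(-95\right) + 104 = -3895 + 104 = -3791$)
$\sqrt{y + I} = \sqrt{-9465 - 3791} = \sqrt{-13256} = 2 i \sqrt{3314}$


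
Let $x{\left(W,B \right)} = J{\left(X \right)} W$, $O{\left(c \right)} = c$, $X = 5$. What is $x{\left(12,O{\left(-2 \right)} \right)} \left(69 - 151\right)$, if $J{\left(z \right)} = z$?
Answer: $-4920$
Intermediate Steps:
$x{\left(W,B \right)} = 5 W$
$x{\left(12,O{\left(-2 \right)} \right)} \left(69 - 151\right) = 5 \cdot 12 \left(69 - 151\right) = 60 \left(-82\right) = -4920$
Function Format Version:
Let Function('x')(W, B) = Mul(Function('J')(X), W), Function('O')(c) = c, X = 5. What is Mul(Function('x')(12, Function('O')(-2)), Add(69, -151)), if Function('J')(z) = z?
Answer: -4920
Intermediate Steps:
Function('x')(W, B) = Mul(5, W)
Mul(Function('x')(12, Function('O')(-2)), Add(69, -151)) = Mul(Mul(5, 12), Add(69, -151)) = Mul(60, -82) = -4920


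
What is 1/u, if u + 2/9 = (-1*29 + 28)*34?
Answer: -9/308 ≈ -0.029221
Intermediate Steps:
u = -308/9 (u = -2/9 + (-1*29 + 28)*34 = -2/9 + (-29 + 28)*34 = -2/9 - 1*34 = -2/9 - 34 = -308/9 ≈ -34.222)
1/u = 1/(-308/9) = -9/308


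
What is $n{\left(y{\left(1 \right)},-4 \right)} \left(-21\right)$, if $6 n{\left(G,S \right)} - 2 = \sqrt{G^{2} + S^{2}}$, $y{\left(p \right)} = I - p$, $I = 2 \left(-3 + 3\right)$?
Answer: $-7 - \frac{7 \sqrt{17}}{2} \approx -21.431$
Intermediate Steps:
$I = 0$ ($I = 2 \cdot 0 = 0$)
$y{\left(p \right)} = - p$ ($y{\left(p \right)} = 0 - p = - p$)
$n{\left(G,S \right)} = \frac{1}{3} + \frac{\sqrt{G^{2} + S^{2}}}{6}$
$n{\left(y{\left(1 \right)},-4 \right)} \left(-21\right) = \left(\frac{1}{3} + \frac{\sqrt{\left(\left(-1\right) 1\right)^{2} + \left(-4\right)^{2}}}{6}\right) \left(-21\right) = \left(\frac{1}{3} + \frac{\sqrt{\left(-1\right)^{2} + 16}}{6}\right) \left(-21\right) = \left(\frac{1}{3} + \frac{\sqrt{1 + 16}}{6}\right) \left(-21\right) = \left(\frac{1}{3} + \frac{\sqrt{17}}{6}\right) \left(-21\right) = -7 - \frac{7 \sqrt{17}}{2}$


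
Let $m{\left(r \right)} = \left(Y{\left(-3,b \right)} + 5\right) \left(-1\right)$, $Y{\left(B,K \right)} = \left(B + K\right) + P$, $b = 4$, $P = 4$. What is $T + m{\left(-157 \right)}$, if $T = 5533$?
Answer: $5523$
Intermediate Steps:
$Y{\left(B,K \right)} = 4 + B + K$ ($Y{\left(B,K \right)} = \left(B + K\right) + 4 = 4 + B + K$)
$m{\left(r \right)} = -10$ ($m{\left(r \right)} = \left(\left(4 - 3 + 4\right) + 5\right) \left(-1\right) = \left(5 + 5\right) \left(-1\right) = 10 \left(-1\right) = -10$)
$T + m{\left(-157 \right)} = 5533 - 10 = 5523$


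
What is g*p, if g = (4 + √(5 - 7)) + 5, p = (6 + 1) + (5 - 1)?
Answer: 99 + 11*I*√2 ≈ 99.0 + 15.556*I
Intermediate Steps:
p = 11 (p = 7 + 4 = 11)
g = 9 + I*√2 (g = (4 + √(-2)) + 5 = (4 + I*√2) + 5 = 9 + I*√2 ≈ 9.0 + 1.4142*I)
g*p = (9 + I*√2)*11 = 99 + 11*I*√2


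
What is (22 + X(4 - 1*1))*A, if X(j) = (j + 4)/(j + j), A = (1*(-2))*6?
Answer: -278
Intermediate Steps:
A = -12 (A = -2*6 = -12)
X(j) = (4 + j)/(2*j) (X(j) = (4 + j)/((2*j)) = (4 + j)*(1/(2*j)) = (4 + j)/(2*j))
(22 + X(4 - 1*1))*A = (22 + (4 + (4 - 1*1))/(2*(4 - 1*1)))*(-12) = (22 + (4 + (4 - 1))/(2*(4 - 1)))*(-12) = (22 + (½)*(4 + 3)/3)*(-12) = (22 + (½)*(⅓)*7)*(-12) = (22 + 7/6)*(-12) = (139/6)*(-12) = -278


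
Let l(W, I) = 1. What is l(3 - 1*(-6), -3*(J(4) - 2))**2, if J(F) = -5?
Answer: 1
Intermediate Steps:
l(3 - 1*(-6), -3*(J(4) - 2))**2 = 1**2 = 1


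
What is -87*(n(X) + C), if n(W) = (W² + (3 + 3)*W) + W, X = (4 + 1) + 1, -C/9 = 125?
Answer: 91089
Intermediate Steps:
C = -1125 (C = -9*125 = -1125)
X = 6 (X = 5 + 1 = 6)
n(W) = W² + 7*W (n(W) = (W² + 6*W) + W = W² + 7*W)
-87*(n(X) + C) = -87*(6*(7 + 6) - 1125) = -87*(6*13 - 1125) = -87*(78 - 1125) = -87*(-1047) = 91089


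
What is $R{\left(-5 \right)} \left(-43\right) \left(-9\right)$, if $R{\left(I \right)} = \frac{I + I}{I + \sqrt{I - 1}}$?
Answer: $\frac{19350}{31} + \frac{3870 i \sqrt{6}}{31} \approx 624.19 + 305.79 i$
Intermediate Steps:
$R{\left(I \right)} = \frac{2 I}{I + \sqrt{-1 + I}}$
$R{\left(-5 \right)} \left(-43\right) \left(-9\right) = 2 \left(-5\right) \frac{1}{-5 + \sqrt{-1 - 5}} \left(-43\right) \left(-9\right) = 2 \left(-5\right) \frac{1}{-5 + \sqrt{-6}} \left(-43\right) \left(-9\right) = 2 \left(-5\right) \frac{1}{-5 + i \sqrt{6}} \left(-43\right) \left(-9\right) = - \frac{10}{-5 + i \sqrt{6}} \left(-43\right) \left(-9\right) = \frac{430}{-5 + i \sqrt{6}} \left(-9\right) = - \frac{3870}{-5 + i \sqrt{6}}$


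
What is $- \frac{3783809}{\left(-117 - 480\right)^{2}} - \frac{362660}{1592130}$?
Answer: $- \frac{205119037037}{18914982039} \approx -10.844$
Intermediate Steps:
$- \frac{3783809}{\left(-117 - 480\right)^{2}} - \frac{362660}{1592130} = - \frac{3783809}{\left(-597\right)^{2}} - \frac{36266}{159213} = - \frac{3783809}{356409} - \frac{36266}{159213} = - \frac{205119037037}{18914982039}$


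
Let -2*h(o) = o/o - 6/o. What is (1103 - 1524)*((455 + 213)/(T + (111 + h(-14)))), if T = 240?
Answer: -492149/613 ≈ -802.85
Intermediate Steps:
h(o) = -½ + 3/o (h(o) = -(o/o - 6/o)/2 = -(1 - 6/o)/2 = -½ + 3/o)
(1103 - 1524)*((455 + 213)/(T + (111 + h(-14)))) = (1103 - 1524)*((455 + 213)/(240 + (111 + (½)*(6 - 1*(-14))/(-14)))) = -281228/(240 + (111 + (½)*(-1/14)*(6 + 14))) = -281228/(240 + (111 + (½)*(-1/14)*20)) = -281228/(240 + (111 - 5/7)) = -281228/(240 + 772/7) = -281228/2452/7 = -281228*7/2452 = -421*1169/613 = -492149/613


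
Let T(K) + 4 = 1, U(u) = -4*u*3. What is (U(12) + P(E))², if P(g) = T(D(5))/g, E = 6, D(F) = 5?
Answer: 83521/4 ≈ 20880.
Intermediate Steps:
U(u) = -12*u
T(K) = -3 (T(K) = -4 + 1 = -3)
P(g) = -3/g
(U(12) + P(E))² = (-12*12 - 3/6)² = (-144 - 3*⅙)² = (-144 - ½)² = (-289/2)² = 83521/4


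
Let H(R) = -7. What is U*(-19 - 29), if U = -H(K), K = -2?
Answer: -336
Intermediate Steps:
U = 7 (U = -1*(-7) = 7)
U*(-19 - 29) = 7*(-19 - 29) = 7*(-48) = -336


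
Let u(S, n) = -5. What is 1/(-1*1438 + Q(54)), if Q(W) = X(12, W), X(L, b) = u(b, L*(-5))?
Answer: -1/1443 ≈ -0.00069300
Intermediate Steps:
X(L, b) = -5
Q(W) = -5
1/(-1*1438 + Q(54)) = 1/(-1*1438 - 5) = 1/(-1438 - 5) = 1/(-1443) = -1/1443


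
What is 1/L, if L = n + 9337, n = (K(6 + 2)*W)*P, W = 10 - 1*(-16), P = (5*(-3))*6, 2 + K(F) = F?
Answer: -1/4703 ≈ -0.00021263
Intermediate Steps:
K(F) = -2 + F
P = -90 (P = -15*6 = -90)
W = 26 (W = 10 + 16 = 26)
n = -14040 (n = ((-2 + (6 + 2))*26)*(-90) = ((-2 + 8)*26)*(-90) = (6*26)*(-90) = 156*(-90) = -14040)
L = -4703 (L = -14040 + 9337 = -4703)
1/L = 1/(-4703) = -1/4703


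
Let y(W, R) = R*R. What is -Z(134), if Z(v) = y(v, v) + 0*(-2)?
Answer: -17956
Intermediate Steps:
y(W, R) = R²
Z(v) = v² (Z(v) = v² + 0*(-2) = v² + 0 = v²)
-Z(134) = -1*134² = -1*17956 = -17956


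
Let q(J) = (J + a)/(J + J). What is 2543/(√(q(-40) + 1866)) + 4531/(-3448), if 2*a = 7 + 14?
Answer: -4531/3448 + 10172*√2986190/298619 ≈ 57.550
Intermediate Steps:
a = 21/2 (a = (7 + 14)/2 = (½)*21 = 21/2 ≈ 10.500)
q(J) = (21/2 + J)/(2*J) (q(J) = (J + 21/2)/(J + J) = (21/2 + J)/((2*J)) = (21/2 + J)*(1/(2*J)) = (21/2 + J)/(2*J))
2543/(√(q(-40) + 1866)) + 4531/(-3448) = 2543/(√((¼)*(21 + 2*(-40))/(-40) + 1866)) + 4531/(-3448) = 2543/(√((¼)*(-1/40)*(21 - 80) + 1866)) + 4531*(-1/3448) = 2543/(√((¼)*(-1/40)*(-59) + 1866)) - 4531/3448 = 2543/(√(59/160 + 1866)) - 4531/3448 = 2543/(√(298619/160)) - 4531/3448 = 2543/((√2986190/40)) - 4531/3448 = 2543*(4*√2986190/298619) - 4531/3448 = 10172*√2986190/298619 - 4531/3448 = -4531/3448 + 10172*√2986190/298619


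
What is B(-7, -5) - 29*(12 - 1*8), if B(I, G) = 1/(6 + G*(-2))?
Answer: -1855/16 ≈ -115.94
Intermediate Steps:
B(I, G) = 1/(6 - 2*G)
B(-7, -5) - 29*(12 - 1*8) = -1/(-6 + 2*(-5)) - 29*(12 - 1*8) = -1/(-6 - 10) - 29*(12 - 8) = -1/(-16) - 29*4 = -1*(-1/16) - 116 = 1/16 - 116 = -1855/16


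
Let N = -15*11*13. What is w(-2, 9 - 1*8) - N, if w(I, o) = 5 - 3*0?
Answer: 2150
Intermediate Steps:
w(I, o) = 5 (w(I, o) = 5 + 0 = 5)
N = -2145 (N = -165*13 = -2145)
w(-2, 9 - 1*8) - N = 5 - 1*(-2145) = 5 + 2145 = 2150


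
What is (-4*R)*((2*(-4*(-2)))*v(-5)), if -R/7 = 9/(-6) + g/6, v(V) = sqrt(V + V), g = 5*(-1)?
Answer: -3136*I*sqrt(10)/3 ≈ -3305.6*I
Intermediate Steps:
g = -5
v(V) = sqrt(2)*sqrt(V) (v(V) = sqrt(2*V) = sqrt(2)*sqrt(V))
R = 49/3 (R = -7*(9/(-6) - 5/6) = -7*(9*(-1/6) - 5*1/6) = -7*(-3/2 - 5/6) = -7*(-7/3) = 49/3 ≈ 16.333)
(-4*R)*((2*(-4*(-2)))*v(-5)) = (-4*49/3)*((2*(-4*(-2)))*(sqrt(2)*sqrt(-5))) = -196*2*8*sqrt(2)*(I*sqrt(5))/3 = -3136*I*sqrt(10)/3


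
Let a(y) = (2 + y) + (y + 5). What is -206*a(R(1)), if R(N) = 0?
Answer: -1442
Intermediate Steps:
a(y) = 7 + 2*y (a(y) = (2 + y) + (5 + y) = 7 + 2*y)
-206*a(R(1)) = -206*(7 + 2*0) = -206*(7 + 0) = -206*7 = -1442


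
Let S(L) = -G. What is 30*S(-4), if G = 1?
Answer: -30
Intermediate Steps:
S(L) = -1 (S(L) = -1*1 = -1)
30*S(-4) = 30*(-1) = -30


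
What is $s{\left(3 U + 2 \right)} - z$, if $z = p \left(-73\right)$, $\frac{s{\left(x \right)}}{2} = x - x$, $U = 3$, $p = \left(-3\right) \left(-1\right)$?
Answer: $219$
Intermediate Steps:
$p = 3$
$s{\left(x \right)} = 0$ ($s{\left(x \right)} = 2 \left(x - x\right) = 2 \cdot 0 = 0$)
$z = -219$ ($z = 3 \left(-73\right) = -219$)
$s{\left(3 U + 2 \right)} - z = 0 - -219 = 0 + 219 = 219$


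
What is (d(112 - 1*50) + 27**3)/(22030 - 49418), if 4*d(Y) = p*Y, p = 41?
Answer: -40637/54776 ≈ -0.74188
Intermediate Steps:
d(Y) = 41*Y/4 (d(Y) = (41*Y)/4 = 41*Y/4)
(d(112 - 1*50) + 27**3)/(22030 - 49418) = (41*(112 - 1*50)/4 + 27**3)/(22030 - 49418) = (41*(112 - 50)/4 + 19683)/(-27388) = ((41/4)*62 + 19683)*(-1/27388) = (1271/2 + 19683)*(-1/27388) = (40637/2)*(-1/27388) = -40637/54776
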